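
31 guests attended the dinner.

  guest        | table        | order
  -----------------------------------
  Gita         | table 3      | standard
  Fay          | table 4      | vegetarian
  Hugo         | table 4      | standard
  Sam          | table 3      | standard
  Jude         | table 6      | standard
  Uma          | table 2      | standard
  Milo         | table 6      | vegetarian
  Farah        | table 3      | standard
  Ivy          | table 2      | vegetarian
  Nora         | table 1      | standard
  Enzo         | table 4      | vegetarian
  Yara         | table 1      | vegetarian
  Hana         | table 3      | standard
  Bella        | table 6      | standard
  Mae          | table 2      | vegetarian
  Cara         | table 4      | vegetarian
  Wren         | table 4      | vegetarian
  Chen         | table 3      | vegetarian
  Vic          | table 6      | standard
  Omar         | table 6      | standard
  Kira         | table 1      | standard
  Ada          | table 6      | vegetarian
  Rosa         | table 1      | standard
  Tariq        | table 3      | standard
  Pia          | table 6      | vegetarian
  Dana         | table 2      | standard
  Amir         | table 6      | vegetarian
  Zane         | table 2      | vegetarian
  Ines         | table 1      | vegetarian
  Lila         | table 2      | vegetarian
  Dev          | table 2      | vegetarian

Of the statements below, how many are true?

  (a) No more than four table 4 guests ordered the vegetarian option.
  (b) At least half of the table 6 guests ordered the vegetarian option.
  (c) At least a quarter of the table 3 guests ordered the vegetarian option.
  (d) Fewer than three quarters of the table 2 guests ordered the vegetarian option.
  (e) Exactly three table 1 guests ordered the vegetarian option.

(a) table 4: |A| = 5, |A ∩ B| = 4; needs |A ∩ B| ≤ 4 — true.
(b) table 6: |A| = 8, |A ∩ B| = 4; needs |A ∩ B| ≥ |A ∖ B| — true.
(c) table 3: |A| = 6, |A ∩ B| = 1; needs |A ∩ B| / |A| ≥ 1/4 — false.
(d) table 2: |A| = 7, |A ∩ B| = 5; needs |A ∩ B| / |A| < 3/4 — true.
(e) table 1: |A| = 5, |A ∩ B| = 2; needs |A ∩ B| = 3 — false.

3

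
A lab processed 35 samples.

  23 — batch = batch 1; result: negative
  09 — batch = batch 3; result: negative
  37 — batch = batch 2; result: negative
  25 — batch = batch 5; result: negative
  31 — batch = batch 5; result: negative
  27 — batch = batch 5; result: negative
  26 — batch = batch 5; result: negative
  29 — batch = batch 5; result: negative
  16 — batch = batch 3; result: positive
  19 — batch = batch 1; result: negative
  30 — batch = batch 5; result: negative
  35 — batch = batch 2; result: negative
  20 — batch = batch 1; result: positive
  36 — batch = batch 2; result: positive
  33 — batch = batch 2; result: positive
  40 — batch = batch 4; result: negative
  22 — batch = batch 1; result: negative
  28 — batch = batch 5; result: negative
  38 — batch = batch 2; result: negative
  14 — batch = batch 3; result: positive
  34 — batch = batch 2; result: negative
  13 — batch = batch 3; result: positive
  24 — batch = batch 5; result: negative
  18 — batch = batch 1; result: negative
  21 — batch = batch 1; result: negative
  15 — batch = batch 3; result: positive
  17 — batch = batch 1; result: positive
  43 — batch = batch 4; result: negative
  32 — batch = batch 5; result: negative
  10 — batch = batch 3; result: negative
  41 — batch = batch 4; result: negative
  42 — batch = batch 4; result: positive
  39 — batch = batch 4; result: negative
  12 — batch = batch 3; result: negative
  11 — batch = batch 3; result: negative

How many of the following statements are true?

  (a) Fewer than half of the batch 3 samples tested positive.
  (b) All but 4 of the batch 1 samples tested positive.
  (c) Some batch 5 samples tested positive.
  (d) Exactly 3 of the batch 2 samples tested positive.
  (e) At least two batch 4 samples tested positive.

(a) batch 3: |A| = 8, |A ∩ B| = 4; needs |A ∩ B| < |A ∖ B| — false.
(b) batch 1: |A| = 7, |A ∩ B| = 2; needs |A ∖ B| = 4 — false.
(c) batch 5: |A| = 9, |A ∩ B| = 0; needs A ∩ B ≠ ∅ (|A ∩ B| ≥ 1) — false.
(d) batch 2: |A| = 6, |A ∩ B| = 2; needs |A ∩ B| = 3 — false.
(e) batch 4: |A| = 5, |A ∩ B| = 1; needs |A ∩ B| ≥ 2 — false.

0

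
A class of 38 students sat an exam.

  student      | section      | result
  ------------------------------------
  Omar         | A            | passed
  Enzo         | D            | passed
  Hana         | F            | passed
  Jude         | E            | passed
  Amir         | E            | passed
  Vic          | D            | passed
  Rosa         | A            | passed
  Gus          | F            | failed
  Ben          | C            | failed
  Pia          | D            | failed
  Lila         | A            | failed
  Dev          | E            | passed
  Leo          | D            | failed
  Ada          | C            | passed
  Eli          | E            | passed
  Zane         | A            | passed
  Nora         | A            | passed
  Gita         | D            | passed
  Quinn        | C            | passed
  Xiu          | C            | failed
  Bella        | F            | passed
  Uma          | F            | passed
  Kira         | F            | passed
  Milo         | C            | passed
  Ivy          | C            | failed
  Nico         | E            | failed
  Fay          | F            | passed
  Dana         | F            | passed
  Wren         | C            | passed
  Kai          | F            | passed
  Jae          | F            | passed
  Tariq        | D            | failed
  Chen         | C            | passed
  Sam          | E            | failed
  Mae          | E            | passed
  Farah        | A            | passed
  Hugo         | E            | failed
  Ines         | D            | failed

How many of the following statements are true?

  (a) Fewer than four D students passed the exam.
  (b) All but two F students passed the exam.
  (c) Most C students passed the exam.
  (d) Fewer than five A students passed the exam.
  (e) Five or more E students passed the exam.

(a) D: |A| = 7, |A ∩ B| = 3; needs |A ∩ B| < 4 — true.
(b) F: |A| = 9, |A ∩ B| = 8; needs |A ∖ B| = 2 — false.
(c) C: |A| = 8, |A ∩ B| = 5; needs |A ∩ B| > |A ∖ B| — true.
(d) A: |A| = 6, |A ∩ B| = 5; needs |A ∩ B| < 5 — false.
(e) E: |A| = 8, |A ∩ B| = 5; needs |A ∩ B| ≥ 5 — true.

3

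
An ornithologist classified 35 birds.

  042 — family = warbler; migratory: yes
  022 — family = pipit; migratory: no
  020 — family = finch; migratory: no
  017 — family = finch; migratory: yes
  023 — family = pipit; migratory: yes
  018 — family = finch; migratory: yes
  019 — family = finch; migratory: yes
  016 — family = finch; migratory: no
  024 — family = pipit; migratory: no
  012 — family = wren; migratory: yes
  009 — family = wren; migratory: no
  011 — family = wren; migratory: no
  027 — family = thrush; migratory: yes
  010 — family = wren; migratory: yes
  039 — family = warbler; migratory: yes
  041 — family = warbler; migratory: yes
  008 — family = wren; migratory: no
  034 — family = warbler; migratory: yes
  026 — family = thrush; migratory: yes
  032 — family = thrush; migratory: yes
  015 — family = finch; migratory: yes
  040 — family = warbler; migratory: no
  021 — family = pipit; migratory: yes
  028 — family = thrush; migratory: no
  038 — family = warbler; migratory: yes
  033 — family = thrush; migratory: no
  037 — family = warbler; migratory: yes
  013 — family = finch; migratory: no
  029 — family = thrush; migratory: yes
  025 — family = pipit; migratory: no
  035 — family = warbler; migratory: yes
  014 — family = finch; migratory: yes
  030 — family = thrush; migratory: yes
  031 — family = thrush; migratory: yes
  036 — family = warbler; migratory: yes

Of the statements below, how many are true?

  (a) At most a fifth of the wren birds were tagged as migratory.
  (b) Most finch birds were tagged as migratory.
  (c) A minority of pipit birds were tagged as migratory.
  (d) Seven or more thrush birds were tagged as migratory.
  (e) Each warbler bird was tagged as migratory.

(a) wren: |A| = 5, |A ∩ B| = 2; needs |A ∩ B| / |A| ≤ 1/5 — false.
(b) finch: |A| = 8, |A ∩ B| = 5; needs |A ∩ B| > |A ∖ B| — true.
(c) pipit: |A| = 5, |A ∩ B| = 2; needs |A ∩ B| < |A ∖ B| — true.
(d) thrush: |A| = 8, |A ∩ B| = 6; needs |A ∩ B| ≥ 7 — false.
(e) warbler: |A| = 9, |A ∩ B| = 8; needs A ⊆ B, i.e. every element of A is in B (|A ∖ B| = 0) — false.

2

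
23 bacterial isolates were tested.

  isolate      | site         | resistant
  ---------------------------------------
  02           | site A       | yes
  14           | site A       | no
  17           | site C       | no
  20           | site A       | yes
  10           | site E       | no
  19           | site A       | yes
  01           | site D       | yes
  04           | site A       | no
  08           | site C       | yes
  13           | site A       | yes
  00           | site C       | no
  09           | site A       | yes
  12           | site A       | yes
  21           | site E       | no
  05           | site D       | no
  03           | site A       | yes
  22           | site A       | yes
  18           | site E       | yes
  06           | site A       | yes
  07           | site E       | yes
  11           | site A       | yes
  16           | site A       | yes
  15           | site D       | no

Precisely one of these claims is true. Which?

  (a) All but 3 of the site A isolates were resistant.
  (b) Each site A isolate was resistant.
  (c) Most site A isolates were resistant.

|A| = 13, |A ∩ B| = 11, |A ∖ B| = 2.
(a) requires |A ∖ B| = 3: false.
(b) requires A ⊆ B, i.e. every element of A is in B (|A ∖ B| = 0): false.
(c) requires |A ∩ B| > |A ∖ B|: true.

(c)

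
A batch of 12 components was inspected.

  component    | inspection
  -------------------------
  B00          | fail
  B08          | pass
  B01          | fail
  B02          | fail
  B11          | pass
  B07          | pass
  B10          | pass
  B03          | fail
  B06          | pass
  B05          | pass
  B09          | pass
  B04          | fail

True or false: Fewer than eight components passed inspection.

Truth condition: |A ∩ B| < 8.
A (the restrictor) = {B00, B08, B01, B02, B11, B07, B10, B03, B06, B05, B09, B04}, |A| = 12.
A ∩ B = {B08, B11, B07, B10, B06, B05, B09}, so |A ∩ B| = 7.
|A ∩ B| = 7, so the statement is true.

True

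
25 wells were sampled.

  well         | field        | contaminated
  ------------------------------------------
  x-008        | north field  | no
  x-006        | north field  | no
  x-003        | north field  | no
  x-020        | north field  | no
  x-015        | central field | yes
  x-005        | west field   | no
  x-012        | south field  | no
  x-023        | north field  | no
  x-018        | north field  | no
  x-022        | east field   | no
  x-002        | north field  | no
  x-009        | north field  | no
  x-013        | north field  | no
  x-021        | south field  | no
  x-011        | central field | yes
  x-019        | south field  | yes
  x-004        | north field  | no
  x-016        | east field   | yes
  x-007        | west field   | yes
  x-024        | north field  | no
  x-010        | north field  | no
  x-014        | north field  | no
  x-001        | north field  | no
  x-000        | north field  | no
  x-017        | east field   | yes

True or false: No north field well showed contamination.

True

'No north field well showed contamination' holds iff A ∩ B = ∅ (|A ∩ B| = 0).
|A| = 15, |A ∩ B| = 0, |A ∖ B| = 15.
So the statement is true.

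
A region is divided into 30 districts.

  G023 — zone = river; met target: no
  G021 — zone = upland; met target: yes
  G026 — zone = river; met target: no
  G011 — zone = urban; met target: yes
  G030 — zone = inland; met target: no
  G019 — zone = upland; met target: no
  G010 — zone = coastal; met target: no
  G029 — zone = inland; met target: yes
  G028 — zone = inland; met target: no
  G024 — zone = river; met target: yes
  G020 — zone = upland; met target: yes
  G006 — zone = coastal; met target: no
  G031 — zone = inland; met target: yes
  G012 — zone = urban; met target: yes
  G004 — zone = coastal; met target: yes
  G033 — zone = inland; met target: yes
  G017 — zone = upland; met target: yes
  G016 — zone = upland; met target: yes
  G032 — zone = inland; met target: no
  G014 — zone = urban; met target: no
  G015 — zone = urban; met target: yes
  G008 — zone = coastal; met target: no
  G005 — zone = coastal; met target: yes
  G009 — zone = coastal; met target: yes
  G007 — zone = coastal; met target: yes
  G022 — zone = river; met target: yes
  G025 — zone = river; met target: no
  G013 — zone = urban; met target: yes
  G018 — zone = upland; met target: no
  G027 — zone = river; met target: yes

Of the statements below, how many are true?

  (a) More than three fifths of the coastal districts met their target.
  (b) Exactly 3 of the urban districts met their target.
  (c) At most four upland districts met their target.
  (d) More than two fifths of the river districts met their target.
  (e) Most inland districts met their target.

(a) coastal: |A| = 7, |A ∩ B| = 4; needs |A ∩ B| / |A| > 3/5 — false.
(b) urban: |A| = 5, |A ∩ B| = 4; needs |A ∩ B| = 3 — false.
(c) upland: |A| = 6, |A ∩ B| = 4; needs |A ∩ B| ≤ 4 — true.
(d) river: |A| = 6, |A ∩ B| = 3; needs |A ∩ B| / |A| > 2/5 — true.
(e) inland: |A| = 6, |A ∩ B| = 3; needs |A ∩ B| > |A ∖ B| — false.

2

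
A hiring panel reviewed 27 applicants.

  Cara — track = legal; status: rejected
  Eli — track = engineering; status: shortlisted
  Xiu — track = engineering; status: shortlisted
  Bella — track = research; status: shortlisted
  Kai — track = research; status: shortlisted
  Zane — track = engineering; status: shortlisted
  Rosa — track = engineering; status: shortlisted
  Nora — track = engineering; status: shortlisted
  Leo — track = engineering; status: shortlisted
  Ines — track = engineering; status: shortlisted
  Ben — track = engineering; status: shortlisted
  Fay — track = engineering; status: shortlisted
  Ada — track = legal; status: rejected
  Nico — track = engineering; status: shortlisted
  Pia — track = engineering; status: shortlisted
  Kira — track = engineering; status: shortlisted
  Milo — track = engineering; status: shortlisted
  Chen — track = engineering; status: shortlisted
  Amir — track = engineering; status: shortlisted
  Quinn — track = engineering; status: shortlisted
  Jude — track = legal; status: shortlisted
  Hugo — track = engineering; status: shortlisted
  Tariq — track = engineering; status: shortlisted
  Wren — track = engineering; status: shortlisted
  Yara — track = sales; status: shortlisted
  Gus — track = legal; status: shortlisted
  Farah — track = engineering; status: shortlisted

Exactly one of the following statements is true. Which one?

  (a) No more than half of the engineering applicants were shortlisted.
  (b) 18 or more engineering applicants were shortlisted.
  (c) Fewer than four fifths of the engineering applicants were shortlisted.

(b)

|A| = 20, |A ∩ B| = 20, |A ∖ B| = 0.
(a) requires |A ∩ B| ≤ |A ∖ B|: false.
(b) requires |A ∩ B| ≥ 18: true.
(c) requires |A ∩ B| / |A| < 4/5: false.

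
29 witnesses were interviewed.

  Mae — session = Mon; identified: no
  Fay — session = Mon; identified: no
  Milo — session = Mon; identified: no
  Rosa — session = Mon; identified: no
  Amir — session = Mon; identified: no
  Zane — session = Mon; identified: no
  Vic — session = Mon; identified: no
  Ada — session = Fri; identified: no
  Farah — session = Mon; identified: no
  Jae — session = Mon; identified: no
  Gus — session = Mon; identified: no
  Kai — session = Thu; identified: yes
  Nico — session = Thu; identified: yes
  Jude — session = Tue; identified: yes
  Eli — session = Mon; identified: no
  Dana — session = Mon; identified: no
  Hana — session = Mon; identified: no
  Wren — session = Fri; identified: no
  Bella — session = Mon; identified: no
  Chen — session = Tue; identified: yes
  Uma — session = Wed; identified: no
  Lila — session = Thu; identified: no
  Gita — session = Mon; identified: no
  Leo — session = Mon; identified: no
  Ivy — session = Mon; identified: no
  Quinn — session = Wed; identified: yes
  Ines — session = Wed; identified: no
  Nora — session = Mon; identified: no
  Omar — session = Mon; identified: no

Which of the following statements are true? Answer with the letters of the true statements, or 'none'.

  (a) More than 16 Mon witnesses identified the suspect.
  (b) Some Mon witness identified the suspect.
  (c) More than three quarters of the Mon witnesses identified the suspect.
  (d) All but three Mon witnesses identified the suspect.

none

|A| = 19, |A ∩ B| = 0, |A ∖ B| = 19.
(a) |A ∩ B| > 16: fails.
(b) A ∩ B ≠ ∅ (|A ∩ B| ≥ 1): fails.
(c) |A ∩ B| / |A| > 3/4: fails.
(d) |A ∖ B| = 3: fails.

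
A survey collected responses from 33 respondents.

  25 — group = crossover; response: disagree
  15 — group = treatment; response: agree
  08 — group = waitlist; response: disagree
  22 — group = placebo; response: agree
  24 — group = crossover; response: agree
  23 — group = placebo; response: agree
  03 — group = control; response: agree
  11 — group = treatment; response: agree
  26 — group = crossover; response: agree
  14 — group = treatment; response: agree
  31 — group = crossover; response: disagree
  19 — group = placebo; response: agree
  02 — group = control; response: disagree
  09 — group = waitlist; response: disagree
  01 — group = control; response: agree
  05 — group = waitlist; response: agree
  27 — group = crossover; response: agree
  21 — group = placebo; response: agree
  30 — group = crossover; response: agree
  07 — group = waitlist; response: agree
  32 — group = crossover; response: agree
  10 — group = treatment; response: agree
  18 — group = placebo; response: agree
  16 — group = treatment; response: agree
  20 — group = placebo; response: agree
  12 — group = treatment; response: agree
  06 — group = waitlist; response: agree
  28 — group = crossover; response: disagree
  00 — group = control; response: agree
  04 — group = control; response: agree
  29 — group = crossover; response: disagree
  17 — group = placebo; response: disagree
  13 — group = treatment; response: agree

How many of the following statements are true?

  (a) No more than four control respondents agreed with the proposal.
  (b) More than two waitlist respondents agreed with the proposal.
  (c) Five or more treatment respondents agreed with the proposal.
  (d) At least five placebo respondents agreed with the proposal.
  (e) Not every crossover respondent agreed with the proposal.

5

(a) control: |A| = 5, |A ∩ B| = 4; needs |A ∩ B| ≤ 4 — true.
(b) waitlist: |A| = 5, |A ∩ B| = 3; needs |A ∩ B| > 2 — true.
(c) treatment: |A| = 7, |A ∩ B| = 7; needs |A ∩ B| ≥ 5 — true.
(d) placebo: |A| = 7, |A ∩ B| = 6; needs |A ∩ B| ≥ 5 — true.
(e) crossover: |A| = 9, |A ∩ B| = 5; needs A ⊄ B (|A ∖ B| ≥ 1) — true.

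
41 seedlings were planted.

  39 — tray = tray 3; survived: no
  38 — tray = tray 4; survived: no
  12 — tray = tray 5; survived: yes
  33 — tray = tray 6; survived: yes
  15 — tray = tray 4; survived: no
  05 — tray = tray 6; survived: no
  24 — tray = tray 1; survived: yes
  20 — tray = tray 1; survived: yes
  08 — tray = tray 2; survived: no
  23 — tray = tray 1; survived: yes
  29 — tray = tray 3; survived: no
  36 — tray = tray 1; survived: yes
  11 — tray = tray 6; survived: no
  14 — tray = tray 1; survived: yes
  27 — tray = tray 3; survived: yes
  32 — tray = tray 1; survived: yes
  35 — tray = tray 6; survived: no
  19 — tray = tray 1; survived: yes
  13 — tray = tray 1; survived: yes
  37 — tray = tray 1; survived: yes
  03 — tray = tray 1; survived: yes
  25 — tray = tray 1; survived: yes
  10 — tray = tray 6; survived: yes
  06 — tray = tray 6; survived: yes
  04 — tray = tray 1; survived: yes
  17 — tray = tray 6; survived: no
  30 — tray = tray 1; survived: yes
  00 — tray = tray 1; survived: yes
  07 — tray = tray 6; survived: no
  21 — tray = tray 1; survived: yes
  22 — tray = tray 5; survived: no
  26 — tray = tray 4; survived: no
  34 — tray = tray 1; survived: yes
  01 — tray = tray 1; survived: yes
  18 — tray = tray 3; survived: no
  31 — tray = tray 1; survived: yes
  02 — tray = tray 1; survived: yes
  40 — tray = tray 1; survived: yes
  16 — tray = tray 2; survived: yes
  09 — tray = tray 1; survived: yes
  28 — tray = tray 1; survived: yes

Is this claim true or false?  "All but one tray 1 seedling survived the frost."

Truth condition: |A ∖ B| = 1.
|A| = 22, |A ∩ B| = 22, |A ∖ B| = 0.
|A ∖ B| = 0, so the statement is false.

False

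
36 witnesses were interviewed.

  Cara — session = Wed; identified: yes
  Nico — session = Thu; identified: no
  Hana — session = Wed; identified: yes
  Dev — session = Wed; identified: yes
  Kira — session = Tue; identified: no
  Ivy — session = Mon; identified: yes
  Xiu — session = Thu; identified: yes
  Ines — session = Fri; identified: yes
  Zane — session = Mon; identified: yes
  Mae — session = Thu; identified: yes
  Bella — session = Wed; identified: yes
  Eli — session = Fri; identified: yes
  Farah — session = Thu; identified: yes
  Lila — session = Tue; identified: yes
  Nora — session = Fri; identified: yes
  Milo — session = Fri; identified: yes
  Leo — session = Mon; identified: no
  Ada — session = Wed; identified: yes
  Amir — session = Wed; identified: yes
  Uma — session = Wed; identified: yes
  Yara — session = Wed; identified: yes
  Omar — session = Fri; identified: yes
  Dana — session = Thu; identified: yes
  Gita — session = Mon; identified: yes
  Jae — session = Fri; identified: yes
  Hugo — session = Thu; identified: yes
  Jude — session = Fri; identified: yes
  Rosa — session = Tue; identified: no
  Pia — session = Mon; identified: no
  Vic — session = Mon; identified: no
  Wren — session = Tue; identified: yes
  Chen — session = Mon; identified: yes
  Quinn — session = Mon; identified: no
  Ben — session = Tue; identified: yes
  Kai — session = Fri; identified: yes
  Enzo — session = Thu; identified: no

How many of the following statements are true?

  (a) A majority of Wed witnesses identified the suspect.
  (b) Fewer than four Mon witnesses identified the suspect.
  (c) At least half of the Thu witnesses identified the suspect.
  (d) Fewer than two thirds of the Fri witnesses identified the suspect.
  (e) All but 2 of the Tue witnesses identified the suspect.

(a) Wed: |A| = 8, |A ∩ B| = 8; needs |A ∩ B| > |A ∖ B| — true.
(b) Mon: |A| = 8, |A ∩ B| = 4; needs |A ∩ B| < 4 — false.
(c) Thu: |A| = 7, |A ∩ B| = 5; needs |A ∩ B| ≥ |A ∖ B| — true.
(d) Fri: |A| = 8, |A ∩ B| = 8; needs |A ∩ B| / |A| < 2/3 — false.
(e) Tue: |A| = 5, |A ∩ B| = 3; needs |A ∖ B| = 2 — true.

3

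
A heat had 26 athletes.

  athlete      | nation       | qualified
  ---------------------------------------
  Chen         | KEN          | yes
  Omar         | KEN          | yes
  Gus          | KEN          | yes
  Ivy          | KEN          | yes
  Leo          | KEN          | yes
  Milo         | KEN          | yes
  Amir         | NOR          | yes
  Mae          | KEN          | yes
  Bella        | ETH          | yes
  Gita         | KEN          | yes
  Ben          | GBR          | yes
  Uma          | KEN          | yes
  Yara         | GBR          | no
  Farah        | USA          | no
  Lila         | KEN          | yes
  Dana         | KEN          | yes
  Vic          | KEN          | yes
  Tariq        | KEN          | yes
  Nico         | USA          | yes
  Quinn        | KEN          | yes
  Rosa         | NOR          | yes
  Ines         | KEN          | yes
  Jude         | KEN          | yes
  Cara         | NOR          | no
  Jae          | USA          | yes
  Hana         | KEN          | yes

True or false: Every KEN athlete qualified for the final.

The determiner here denotes the relation: A ⊆ B, i.e. every element of A is in B (|A ∖ B| = 0).
|A| = 17, |A ∩ B| = 17, |A ∖ B| = 0.
So the statement is true.

True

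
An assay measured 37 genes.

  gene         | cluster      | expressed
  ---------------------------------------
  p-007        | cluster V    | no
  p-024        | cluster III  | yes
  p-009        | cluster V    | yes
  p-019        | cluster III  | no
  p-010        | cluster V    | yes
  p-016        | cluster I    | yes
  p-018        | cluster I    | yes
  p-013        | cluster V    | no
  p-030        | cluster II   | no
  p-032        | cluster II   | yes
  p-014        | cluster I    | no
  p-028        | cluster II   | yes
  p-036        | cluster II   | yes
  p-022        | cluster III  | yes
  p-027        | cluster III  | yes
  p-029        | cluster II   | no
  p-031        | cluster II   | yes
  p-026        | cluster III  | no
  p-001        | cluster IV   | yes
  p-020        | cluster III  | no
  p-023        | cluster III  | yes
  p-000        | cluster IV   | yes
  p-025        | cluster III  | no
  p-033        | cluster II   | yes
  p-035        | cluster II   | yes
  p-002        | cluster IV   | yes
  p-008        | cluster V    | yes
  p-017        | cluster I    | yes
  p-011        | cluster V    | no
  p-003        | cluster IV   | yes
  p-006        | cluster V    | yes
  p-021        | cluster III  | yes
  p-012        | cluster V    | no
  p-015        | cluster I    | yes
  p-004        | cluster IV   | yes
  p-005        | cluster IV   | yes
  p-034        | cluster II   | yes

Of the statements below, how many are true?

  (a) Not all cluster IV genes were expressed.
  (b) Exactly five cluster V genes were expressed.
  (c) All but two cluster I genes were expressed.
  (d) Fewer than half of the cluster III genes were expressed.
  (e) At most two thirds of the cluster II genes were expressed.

0

(a) cluster IV: |A| = 6, |A ∩ B| = 6; needs A ⊄ B (|A ∖ B| ≥ 1) — false.
(b) cluster V: |A| = 8, |A ∩ B| = 4; needs |A ∩ B| = 5 — false.
(c) cluster I: |A| = 5, |A ∩ B| = 4; needs |A ∖ B| = 2 — false.
(d) cluster III: |A| = 9, |A ∩ B| = 5; needs |A ∩ B| < |A ∖ B| — false.
(e) cluster II: |A| = 9, |A ∩ B| = 7; needs |A ∩ B| / |A| ≤ 2/3 — false.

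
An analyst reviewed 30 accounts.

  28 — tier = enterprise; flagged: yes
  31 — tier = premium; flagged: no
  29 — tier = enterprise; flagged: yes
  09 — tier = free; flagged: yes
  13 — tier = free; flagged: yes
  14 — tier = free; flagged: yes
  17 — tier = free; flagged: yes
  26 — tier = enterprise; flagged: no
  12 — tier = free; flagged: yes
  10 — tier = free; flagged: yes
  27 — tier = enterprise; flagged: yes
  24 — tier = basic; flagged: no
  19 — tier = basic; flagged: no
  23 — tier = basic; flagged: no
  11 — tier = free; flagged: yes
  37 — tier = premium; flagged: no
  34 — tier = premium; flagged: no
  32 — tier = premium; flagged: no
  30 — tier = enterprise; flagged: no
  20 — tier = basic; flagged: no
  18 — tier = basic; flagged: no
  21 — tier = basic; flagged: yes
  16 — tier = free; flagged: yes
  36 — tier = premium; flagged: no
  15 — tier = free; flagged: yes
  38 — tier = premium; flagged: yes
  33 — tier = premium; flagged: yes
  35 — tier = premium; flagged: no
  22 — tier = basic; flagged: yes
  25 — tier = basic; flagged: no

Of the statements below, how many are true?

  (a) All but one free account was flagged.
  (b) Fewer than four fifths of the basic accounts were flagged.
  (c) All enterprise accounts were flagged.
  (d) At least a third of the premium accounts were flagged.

(a) free: |A| = 9, |A ∩ B| = 9; needs |A ∖ B| = 1 — false.
(b) basic: |A| = 8, |A ∩ B| = 2; needs |A ∩ B| / |A| < 4/5 — true.
(c) enterprise: |A| = 5, |A ∩ B| = 3; needs A ⊆ B, i.e. every element of A is in B (|A ∖ B| = 0) — false.
(d) premium: |A| = 8, |A ∩ B| = 2; needs |A ∩ B| / |A| ≥ 1/3 — false.

1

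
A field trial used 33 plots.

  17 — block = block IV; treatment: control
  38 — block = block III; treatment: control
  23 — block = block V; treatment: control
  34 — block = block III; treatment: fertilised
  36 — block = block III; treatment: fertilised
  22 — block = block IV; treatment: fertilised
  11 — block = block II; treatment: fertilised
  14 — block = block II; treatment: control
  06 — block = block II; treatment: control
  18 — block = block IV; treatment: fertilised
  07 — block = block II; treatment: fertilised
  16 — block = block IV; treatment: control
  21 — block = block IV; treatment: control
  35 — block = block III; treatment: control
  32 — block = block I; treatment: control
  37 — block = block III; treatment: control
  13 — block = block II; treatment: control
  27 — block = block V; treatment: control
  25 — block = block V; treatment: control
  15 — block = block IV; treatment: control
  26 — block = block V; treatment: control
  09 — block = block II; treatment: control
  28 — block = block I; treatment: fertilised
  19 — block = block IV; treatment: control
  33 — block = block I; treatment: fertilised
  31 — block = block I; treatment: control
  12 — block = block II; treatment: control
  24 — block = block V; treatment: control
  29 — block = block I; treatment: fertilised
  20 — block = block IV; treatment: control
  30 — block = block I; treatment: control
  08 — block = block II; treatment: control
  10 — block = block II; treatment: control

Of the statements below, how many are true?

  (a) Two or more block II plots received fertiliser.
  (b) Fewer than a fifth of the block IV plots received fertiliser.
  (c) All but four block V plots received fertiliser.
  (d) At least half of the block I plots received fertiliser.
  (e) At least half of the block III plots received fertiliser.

(a) block II: |A| = 9, |A ∩ B| = 2; needs |A ∩ B| ≥ 2 — true.
(b) block IV: |A| = 8, |A ∩ B| = 2; needs |A ∩ B| / |A| < 1/5 — false.
(c) block V: |A| = 5, |A ∩ B| = 0; needs |A ∖ B| = 4 — false.
(d) block I: |A| = 6, |A ∩ B| = 3; needs |A ∩ B| ≥ |A ∖ B| — true.
(e) block III: |A| = 5, |A ∩ B| = 2; needs |A ∩ B| ≥ |A ∖ B| — false.

2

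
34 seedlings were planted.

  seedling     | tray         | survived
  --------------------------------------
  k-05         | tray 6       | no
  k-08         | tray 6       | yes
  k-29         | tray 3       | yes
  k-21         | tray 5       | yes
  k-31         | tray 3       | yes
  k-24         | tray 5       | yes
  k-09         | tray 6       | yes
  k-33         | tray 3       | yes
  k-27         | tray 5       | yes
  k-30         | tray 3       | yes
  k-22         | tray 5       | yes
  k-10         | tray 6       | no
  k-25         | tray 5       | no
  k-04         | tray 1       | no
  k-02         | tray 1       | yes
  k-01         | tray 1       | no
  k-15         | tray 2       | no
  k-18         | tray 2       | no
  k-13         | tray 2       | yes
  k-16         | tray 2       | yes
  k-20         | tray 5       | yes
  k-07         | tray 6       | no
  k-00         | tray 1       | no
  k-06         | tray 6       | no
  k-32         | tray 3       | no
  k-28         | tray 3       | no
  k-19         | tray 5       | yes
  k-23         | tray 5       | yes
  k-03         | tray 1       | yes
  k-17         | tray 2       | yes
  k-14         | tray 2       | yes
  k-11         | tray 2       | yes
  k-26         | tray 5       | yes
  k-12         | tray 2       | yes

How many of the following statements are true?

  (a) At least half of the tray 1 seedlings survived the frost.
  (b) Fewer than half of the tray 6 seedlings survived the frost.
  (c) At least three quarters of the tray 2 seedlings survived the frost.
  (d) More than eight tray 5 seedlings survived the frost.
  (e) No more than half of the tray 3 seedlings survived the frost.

(a) tray 1: |A| = 5, |A ∩ B| = 2; needs |A ∩ B| ≥ |A ∖ B| — false.
(b) tray 6: |A| = 6, |A ∩ B| = 2; needs |A ∩ B| < |A ∖ B| — true.
(c) tray 2: |A| = 8, |A ∩ B| = 6; needs |A ∩ B| / |A| ≥ 3/4 — true.
(d) tray 5: |A| = 9, |A ∩ B| = 8; needs |A ∩ B| > 8 — false.
(e) tray 3: |A| = 6, |A ∩ B| = 4; needs |A ∩ B| ≤ |A ∖ B| — false.

2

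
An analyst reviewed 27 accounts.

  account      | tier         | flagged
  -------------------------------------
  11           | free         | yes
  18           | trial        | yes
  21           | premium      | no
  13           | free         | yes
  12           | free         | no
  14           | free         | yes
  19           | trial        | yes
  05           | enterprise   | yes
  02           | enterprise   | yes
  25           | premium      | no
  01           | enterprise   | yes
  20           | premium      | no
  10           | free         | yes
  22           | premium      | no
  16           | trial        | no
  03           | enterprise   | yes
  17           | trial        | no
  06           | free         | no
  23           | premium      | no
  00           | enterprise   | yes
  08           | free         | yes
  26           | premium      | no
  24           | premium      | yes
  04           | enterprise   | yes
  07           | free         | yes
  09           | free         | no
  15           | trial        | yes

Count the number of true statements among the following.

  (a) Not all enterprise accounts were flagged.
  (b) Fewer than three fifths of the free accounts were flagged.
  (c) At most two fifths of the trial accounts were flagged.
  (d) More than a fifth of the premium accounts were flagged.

(a) enterprise: |A| = 6, |A ∩ B| = 6; needs A ⊄ B (|A ∖ B| ≥ 1) — false.
(b) free: |A| = 9, |A ∩ B| = 6; needs |A ∩ B| / |A| < 3/5 — false.
(c) trial: |A| = 5, |A ∩ B| = 3; needs |A ∩ B| / |A| ≤ 2/5 — false.
(d) premium: |A| = 7, |A ∩ B| = 1; needs |A ∩ B| / |A| > 1/5 — false.

0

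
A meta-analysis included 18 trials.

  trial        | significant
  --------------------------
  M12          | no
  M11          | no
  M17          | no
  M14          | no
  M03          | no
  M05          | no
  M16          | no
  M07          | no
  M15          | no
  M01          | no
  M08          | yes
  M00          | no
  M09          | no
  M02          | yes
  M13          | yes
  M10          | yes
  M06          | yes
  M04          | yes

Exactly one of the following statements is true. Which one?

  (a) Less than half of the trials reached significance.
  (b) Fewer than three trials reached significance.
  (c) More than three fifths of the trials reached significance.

|A| = 18, |A ∩ B| = 6, |A ∖ B| = 12.
(a) requires |A ∩ B| < |A ∖ B|: true.
(b) requires |A ∩ B| < 3: false.
(c) requires |A ∩ B| / |A| > 3/5: false.

(a)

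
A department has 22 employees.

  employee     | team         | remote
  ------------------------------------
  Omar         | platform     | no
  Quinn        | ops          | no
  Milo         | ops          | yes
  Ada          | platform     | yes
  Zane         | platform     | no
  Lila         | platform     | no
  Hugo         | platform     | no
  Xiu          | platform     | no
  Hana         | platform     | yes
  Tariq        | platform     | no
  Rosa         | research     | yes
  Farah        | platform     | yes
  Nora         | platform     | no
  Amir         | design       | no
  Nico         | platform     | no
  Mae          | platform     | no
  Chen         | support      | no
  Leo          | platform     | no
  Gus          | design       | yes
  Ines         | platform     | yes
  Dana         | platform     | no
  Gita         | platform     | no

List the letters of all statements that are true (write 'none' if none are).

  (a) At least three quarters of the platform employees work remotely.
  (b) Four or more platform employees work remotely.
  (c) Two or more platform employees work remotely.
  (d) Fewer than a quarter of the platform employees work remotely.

(b), (c)

|A| = 16, |A ∩ B| = 4, |A ∖ B| = 12.
(a) |A ∩ B| / |A| ≥ 3/4: fails.
(b) |A ∩ B| ≥ 4: holds.
(c) |A ∩ B| ≥ 2: holds.
(d) |A ∩ B| / |A| < 1/4: fails.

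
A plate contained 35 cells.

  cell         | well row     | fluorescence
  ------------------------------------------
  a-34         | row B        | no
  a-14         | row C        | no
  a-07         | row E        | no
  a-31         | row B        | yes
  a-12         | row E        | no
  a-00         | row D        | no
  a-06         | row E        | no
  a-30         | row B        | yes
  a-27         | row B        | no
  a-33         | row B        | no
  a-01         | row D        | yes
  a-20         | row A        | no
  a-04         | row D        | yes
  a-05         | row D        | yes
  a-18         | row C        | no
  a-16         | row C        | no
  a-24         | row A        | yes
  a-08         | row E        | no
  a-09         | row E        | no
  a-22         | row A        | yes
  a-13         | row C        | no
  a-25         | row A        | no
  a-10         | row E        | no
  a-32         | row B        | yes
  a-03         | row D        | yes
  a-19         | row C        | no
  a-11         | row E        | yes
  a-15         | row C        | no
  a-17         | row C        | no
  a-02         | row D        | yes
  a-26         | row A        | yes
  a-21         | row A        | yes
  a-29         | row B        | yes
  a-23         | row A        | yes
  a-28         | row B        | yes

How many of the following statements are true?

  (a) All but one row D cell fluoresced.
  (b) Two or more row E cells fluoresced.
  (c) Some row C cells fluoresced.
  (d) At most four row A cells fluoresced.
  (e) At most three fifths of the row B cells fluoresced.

1

(a) row D: |A| = 6, |A ∩ B| = 5; needs |A ∖ B| = 1 — true.
(b) row E: |A| = 7, |A ∩ B| = 1; needs |A ∩ B| ≥ 2 — false.
(c) row C: |A| = 7, |A ∩ B| = 0; needs A ∩ B ≠ ∅ (|A ∩ B| ≥ 1) — false.
(d) row A: |A| = 7, |A ∩ B| = 5; needs |A ∩ B| ≤ 4 — false.
(e) row B: |A| = 8, |A ∩ B| = 5; needs |A ∩ B| / |A| ≤ 3/5 — false.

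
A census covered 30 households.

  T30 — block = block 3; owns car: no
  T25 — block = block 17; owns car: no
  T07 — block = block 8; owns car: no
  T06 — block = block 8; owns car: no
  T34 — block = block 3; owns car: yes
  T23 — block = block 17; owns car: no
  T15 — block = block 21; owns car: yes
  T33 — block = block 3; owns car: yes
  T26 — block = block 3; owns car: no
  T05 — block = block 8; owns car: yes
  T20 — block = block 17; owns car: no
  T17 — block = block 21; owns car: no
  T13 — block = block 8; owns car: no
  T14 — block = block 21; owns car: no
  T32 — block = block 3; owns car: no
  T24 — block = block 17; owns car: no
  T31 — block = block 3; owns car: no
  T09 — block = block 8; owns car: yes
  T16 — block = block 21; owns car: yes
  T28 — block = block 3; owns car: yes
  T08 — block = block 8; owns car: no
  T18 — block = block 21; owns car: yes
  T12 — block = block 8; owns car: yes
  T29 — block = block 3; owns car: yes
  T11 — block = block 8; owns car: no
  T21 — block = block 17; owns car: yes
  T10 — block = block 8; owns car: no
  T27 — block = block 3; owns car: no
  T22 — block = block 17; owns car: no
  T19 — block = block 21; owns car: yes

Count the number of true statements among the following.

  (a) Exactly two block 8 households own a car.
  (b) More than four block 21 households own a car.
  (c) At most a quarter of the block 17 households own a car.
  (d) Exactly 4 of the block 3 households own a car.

2

(a) block 8: |A| = 9, |A ∩ B| = 3; needs |A ∩ B| = 2 — false.
(b) block 21: |A| = 6, |A ∩ B| = 4; needs |A ∩ B| > 4 — false.
(c) block 17: |A| = 6, |A ∩ B| = 1; needs |A ∩ B| / |A| ≤ 1/4 — true.
(d) block 3: |A| = 9, |A ∩ B| = 4; needs |A ∩ B| = 4 — true.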